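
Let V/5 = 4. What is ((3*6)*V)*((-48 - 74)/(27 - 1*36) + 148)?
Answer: 58160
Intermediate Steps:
V = 20 (V = 5*4 = 20)
((3*6)*V)*((-48 - 74)/(27 - 1*36) + 148) = ((3*6)*20)*((-48 - 74)/(27 - 1*36) + 148) = (18*20)*(-122/(27 - 36) + 148) = 360*(-122/(-9) + 148) = 360*(-122*(-⅑) + 148) = 360*(122/9 + 148) = 360*(1454/9) = 58160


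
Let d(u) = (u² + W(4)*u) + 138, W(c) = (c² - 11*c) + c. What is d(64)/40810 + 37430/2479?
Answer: 767103321/50583995 ≈ 15.165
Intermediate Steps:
W(c) = c² - 10*c
d(u) = 138 + u² - 24*u (d(u) = (u² + (4*(-10 + 4))*u) + 138 = (u² + (4*(-6))*u) + 138 = (u² - 24*u) + 138 = 138 + u² - 24*u)
d(64)/40810 + 37430/2479 = (138 + 64² - 24*64)/40810 + 37430/2479 = (138 + 4096 - 1536)*(1/40810) + 37430*(1/2479) = 2698*(1/40810) + 37430/2479 = 1349/20405 + 37430/2479 = 767103321/50583995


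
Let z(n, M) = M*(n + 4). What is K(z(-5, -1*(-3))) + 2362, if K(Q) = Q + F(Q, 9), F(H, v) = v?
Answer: 2368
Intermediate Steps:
z(n, M) = M*(4 + n)
K(Q) = 9 + Q (K(Q) = Q + 9 = 9 + Q)
K(z(-5, -1*(-3))) + 2362 = (9 + (-1*(-3))*(4 - 5)) + 2362 = (9 + 3*(-1)) + 2362 = (9 - 3) + 2362 = 6 + 2362 = 2368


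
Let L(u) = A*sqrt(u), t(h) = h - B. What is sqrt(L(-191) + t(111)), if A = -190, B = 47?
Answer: sqrt(64 - 190*I*sqrt(191)) ≈ 36.679 - 35.795*I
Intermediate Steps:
t(h) = -47 + h (t(h) = h - 1*47 = h - 47 = -47 + h)
L(u) = -190*sqrt(u)
sqrt(L(-191) + t(111)) = sqrt(-190*I*sqrt(191) + (-47 + 111)) = sqrt(-190*I*sqrt(191) + 64) = sqrt(64 - 190*I*sqrt(191))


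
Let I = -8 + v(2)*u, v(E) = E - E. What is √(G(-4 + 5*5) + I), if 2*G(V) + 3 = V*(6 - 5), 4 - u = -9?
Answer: 1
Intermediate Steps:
v(E) = 0
u = 13 (u = 4 - 1*(-9) = 4 + 9 = 13)
G(V) = -3/2 + V/2 (G(V) = -3/2 + (V*(6 - 5))/2 = -3/2 + (V*1)/2 = -3/2 + V/2)
I = -8 (I = -8 + 0*13 = -8 + 0 = -8)
√(G(-4 + 5*5) + I) = √((-3/2 + (-4 + 5*5)/2) - 8) = √((-3/2 + (-4 + 25)/2) - 8) = √((-3/2 + (½)*21) - 8) = √((-3/2 + 21/2) - 8) = √(9 - 8) = √1 = 1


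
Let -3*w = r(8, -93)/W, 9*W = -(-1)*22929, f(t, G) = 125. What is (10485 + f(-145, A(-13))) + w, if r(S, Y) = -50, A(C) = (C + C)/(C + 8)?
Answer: 81092280/7643 ≈ 10610.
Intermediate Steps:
A(C) = 2*C/(8 + C) (A(C) = (2*C)/(8 + C) = 2*C/(8 + C))
W = 7643/3 (W = (-(-1)*22929)/9 = (-1*(-22929))/9 = (⅑)*22929 = 7643/3 ≈ 2547.7)
w = 50/7643 (w = -(-50)/(3*7643/3) = -(-50)*3/(3*7643) = -⅓*(-150/7643) = 50/7643 ≈ 0.0065419)
(10485 + f(-145, A(-13))) + w = (10485 + 125) + 50/7643 = 10610 + 50/7643 = 81092280/7643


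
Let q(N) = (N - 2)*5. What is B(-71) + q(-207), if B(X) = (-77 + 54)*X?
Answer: 588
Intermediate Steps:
B(X) = -23*X
q(N) = -10 + 5*N (q(N) = (-2 + N)*5 = -10 + 5*N)
B(-71) + q(-207) = -23*(-71) + (-10 + 5*(-207)) = 1633 + (-10 - 1035) = 1633 - 1045 = 588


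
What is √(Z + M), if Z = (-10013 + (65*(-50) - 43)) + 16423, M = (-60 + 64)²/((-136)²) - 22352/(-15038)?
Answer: √203808350518997/255646 ≈ 55.843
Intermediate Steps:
M = 12926975/8691964 (M = 4²/18496 - 22352*(-1/15038) = 16*(1/18496) + 11176/7519 = 1/1156 + 11176/7519 = 12926975/8691964 ≈ 1.4872)
Z = 3117 (Z = (-10013 + (-3250 - 43)) + 16423 = (-10013 - 3293) + 16423 = -13306 + 16423 = 3117)
√(Z + M) = √(3117 + 12926975/8691964) = √(27105778763/8691964) = √203808350518997/255646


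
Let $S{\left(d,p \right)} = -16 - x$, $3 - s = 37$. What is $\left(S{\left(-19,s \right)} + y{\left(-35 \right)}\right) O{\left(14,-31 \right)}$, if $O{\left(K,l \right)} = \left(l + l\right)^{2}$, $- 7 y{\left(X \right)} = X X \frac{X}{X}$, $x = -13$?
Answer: $-684232$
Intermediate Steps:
$s = -34$ ($s = 3 - 37 = -34$)
$y{\left(X \right)} = - \frac{X^{2}}{7}$ ($y{\left(X \right)} = - \frac{X X \frac{X}{X}}{7} = - \frac{X^{2} \cdot 1}{7} = - \frac{X^{2}}{7}$)
$O{\left(K,l \right)} = 4 l^{2}$ ($O{\left(K,l \right)} = \left(2 l\right)^{2} = 4 l^{2}$)
$S{\left(d,p \right)} = -3$ ($S{\left(d,p \right)} = -16 - -13 = -16 + 13 = -3$)
$\left(S{\left(-19,s \right)} + y{\left(-35 \right)}\right) O{\left(14,-31 \right)} = \left(-3 - \frac{\left(-35\right)^{2}}{7}\right) 4 \left(-31\right)^{2} = \left(-3 - 175\right) 4 \cdot 961 = \left(-3 - 175\right) 3844 = \left(-178\right) 3844 = -684232$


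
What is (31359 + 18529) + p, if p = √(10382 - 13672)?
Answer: 49888 + I*√3290 ≈ 49888.0 + 57.359*I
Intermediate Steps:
p = I*√3290 (p = √(-3290) = I*√3290 ≈ 57.359*I)
(31359 + 18529) + p = (31359 + 18529) + I*√3290 = 49888 + I*√3290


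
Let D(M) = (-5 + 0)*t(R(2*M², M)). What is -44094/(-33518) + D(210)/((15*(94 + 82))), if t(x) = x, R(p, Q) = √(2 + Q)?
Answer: 22047/16759 - √53/264 ≈ 1.2880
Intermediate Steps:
D(M) = -5*√(2 + M) (D(M) = (-5 + 0)*√(2 + M) = -5*√(2 + M))
-44094/(-33518) + D(210)/((15*(94 + 82))) = -44094/(-33518) + (-5*√(2 + 210))/((15*(94 + 82))) = -44094*(-1/33518) + (-10*√53)/((15*176)) = 22047/16759 - 10*√53/2640 = 22047/16759 - 10*√53*(1/2640) = 22047/16759 - √53/264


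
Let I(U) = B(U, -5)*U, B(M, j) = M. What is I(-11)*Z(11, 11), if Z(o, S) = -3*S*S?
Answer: -43923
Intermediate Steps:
I(U) = U² (I(U) = U*U = U²)
Z(o, S) = -3*S²
I(-11)*Z(11, 11) = (-11)²*(-3*11²) = 121*(-3*121) = 121*(-363) = -43923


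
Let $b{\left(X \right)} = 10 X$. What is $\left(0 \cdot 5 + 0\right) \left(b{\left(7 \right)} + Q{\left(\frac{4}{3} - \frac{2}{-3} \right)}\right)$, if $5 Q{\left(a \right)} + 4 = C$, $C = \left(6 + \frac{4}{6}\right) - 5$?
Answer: $0$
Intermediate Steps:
$C = \frac{5}{3}$ ($C = \left(6 + 4 \cdot \frac{1}{6}\right) - 5 = \left(6 + \frac{2}{3}\right) - 5 = \frac{20}{3} - 5 = \frac{5}{3} \approx 1.6667$)
$Q{\left(a \right)} = - \frac{7}{15}$ ($Q{\left(a \right)} = - \frac{4}{5} + \frac{1}{5} \cdot \frac{5}{3} = - \frac{4}{5} + \frac{1}{3} = - \frac{7}{15}$)
$\left(0 \cdot 5 + 0\right) \left(b{\left(7 \right)} + Q{\left(\frac{4}{3} - \frac{2}{-3} \right)}\right) = \left(0 \cdot 5 + 0\right) \left(10 \cdot 7 - \frac{7}{15}\right) = \left(0 + 0\right) \left(70 - \frac{7}{15}\right) = 0 \cdot \frac{1043}{15} = 0$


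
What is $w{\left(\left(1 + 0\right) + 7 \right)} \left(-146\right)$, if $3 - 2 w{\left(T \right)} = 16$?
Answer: $949$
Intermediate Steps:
$w{\left(T \right)} = - \frac{13}{2}$ ($w{\left(T \right)} = \frac{3}{2} - 8 = - \frac{13}{2}$)
$w{\left(\left(1 + 0\right) + 7 \right)} \left(-146\right) = \left(- \frac{13}{2}\right) \left(-146\right) = 949$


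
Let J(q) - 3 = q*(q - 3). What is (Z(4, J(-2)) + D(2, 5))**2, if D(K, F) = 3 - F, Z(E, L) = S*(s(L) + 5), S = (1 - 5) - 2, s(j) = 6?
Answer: 4624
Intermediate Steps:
S = -6 (S = -4 - 2 = -6)
J(q) = 3 + q*(-3 + q) (J(q) = 3 + q*(q - 3) = 3 + q*(-3 + q))
Z(E, L) = -66 (Z(E, L) = -6*(6 + 5) = -6*11 = -66)
(Z(4, J(-2)) + D(2, 5))**2 = (-66 + (3 - 1*5))**2 = (-66 + (3 - 5))**2 = (-66 - 2)**2 = (-68)**2 = 4624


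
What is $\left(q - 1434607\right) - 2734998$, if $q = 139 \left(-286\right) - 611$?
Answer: $-4209970$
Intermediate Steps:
$q = -40365$ ($q = -39754 - 611 = -40365$)
$\left(q - 1434607\right) - 2734998 = \left(-40365 - 1434607\right) - 2734998 = -1474972 - 2734998 = -4209970$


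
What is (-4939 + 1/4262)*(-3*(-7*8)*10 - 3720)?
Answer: 21471017340/2131 ≈ 1.0076e+7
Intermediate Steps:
(-4939 + 1/4262)*(-3*(-7*8)*10 - 3720) = (-4939 + 1/4262)*(-(-168)*10 - 3720) = -21050017*(-3*(-560) - 3720)/4262 = -21050017*(1680 - 3720)/4262 = -21050017/4262*(-2040) = 21471017340/2131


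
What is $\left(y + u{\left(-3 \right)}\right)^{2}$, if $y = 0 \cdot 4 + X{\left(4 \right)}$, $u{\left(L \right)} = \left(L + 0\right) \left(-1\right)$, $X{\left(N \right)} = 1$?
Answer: $16$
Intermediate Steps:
$u{\left(L \right)} = - L$ ($u{\left(L \right)} = L \left(-1\right) = - L$)
$y = 1$ ($y = 0 \cdot 4 + 1 = 0 + 1 = 1$)
$\left(y + u{\left(-3 \right)}\right)^{2} = \left(1 - -3\right)^{2} = \left(1 + 3\right)^{2} = 4^{2} = 16$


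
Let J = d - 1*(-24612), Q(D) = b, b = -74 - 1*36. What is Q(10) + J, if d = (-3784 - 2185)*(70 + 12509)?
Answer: -75059549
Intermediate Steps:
d = -75084051 (d = -5969*12579 = -75084051)
b = -110 (b = -74 - 36 = -110)
Q(D) = -110
J = -75059439 (J = -75084051 - 1*(-24612) = -75084051 + 24612 = -75059439)
Q(10) + J = -110 - 75059439 = -75059549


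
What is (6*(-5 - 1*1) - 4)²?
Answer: 1600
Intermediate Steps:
(6*(-5 - 1*1) - 4)² = (6*(-5 - 1) - 4)² = (6*(-6) - 4)² = (-36 - 4)² = (-40)² = 1600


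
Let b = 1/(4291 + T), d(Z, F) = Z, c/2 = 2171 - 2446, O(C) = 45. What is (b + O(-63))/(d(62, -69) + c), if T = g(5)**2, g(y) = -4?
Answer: -24227/262727 ≈ -0.092214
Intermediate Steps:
c = -550 (c = 2*(2171 - 2446) = 2*(-275) = -550)
T = 16 (T = (-4)**2 = 16)
b = 1/4307 (b = 1/(4291 + 16) = 1/4307 ≈ 0.00023218)
(b + O(-63))/(d(62, -69) + c) = (1/4307 + 45)/(62 - 550) = (193816/4307)/(-488) = (193816/4307)*(-1/488) = -24227/262727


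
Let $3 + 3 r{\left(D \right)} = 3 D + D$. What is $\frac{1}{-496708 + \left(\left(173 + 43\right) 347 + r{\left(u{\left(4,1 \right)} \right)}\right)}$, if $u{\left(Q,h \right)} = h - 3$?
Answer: $- \frac{3}{1265279} \approx -2.371 \cdot 10^{-6}$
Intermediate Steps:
$u{\left(Q,h \right)} = -3 + h$ ($u{\left(Q,h \right)} = h - 3 = -3 + h$)
$r{\left(D \right)} = -1 + \frac{4 D}{3}$ ($r{\left(D \right)} = -1 + \frac{3 D + D}{3} = -1 + \frac{4 D}{3}$)
$\frac{1}{-496708 + \left(\left(173 + 43\right) 347 + r{\left(u{\left(4,1 \right)} \right)}\right)} = \frac{1}{-496708 + \left(\left(173 + 43\right) 347 + \left(-1 + \frac{4 \left(-3 + 1\right)}{3}\right)\right)} = \frac{1}{-496708 + \left(216 \cdot 347 + \left(-1 + \frac{4}{3} \left(-2\right)\right)\right)} = \frac{1}{-496708 + \left(74952 - \frac{11}{3}\right)} = \frac{1}{-496708 + \frac{224845}{3}} = \frac{1}{- \frac{1265279}{3}} = - \frac{3}{1265279}$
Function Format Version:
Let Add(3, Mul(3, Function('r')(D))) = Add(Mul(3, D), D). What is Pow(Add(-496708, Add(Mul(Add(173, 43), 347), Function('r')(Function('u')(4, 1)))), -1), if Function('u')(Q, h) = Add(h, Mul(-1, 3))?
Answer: Rational(-3, 1265279) ≈ -2.3710e-6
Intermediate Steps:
Function('u')(Q, h) = Add(-3, h) (Function('u')(Q, h) = Add(h, -3) = Add(-3, h))
Function('r')(D) = Add(-1, Mul(Rational(4, 3), D)) (Function('r')(D) = Add(-1, Mul(Rational(1, 3), Add(Mul(3, D), D))) = Add(-1, Mul(Rational(1, 3), Mul(4, D))) = Add(-1, Mul(Rational(4, 3), D)))
Pow(Add(-496708, Add(Mul(Add(173, 43), 347), Function('r')(Function('u')(4, 1)))), -1) = Pow(Add(-496708, Add(Mul(Add(173, 43), 347), Add(-1, Mul(Rational(4, 3), Add(-3, 1))))), -1) = Pow(Add(-496708, Add(Mul(216, 347), Add(-1, Mul(Rational(4, 3), -2)))), -1) = Pow(Add(-496708, Add(74952, Add(-1, Rational(-8, 3)))), -1) = Pow(Add(-496708, Add(74952, Rational(-11, 3))), -1) = Pow(Add(-496708, Rational(224845, 3)), -1) = Pow(Rational(-1265279, 3), -1) = Rational(-3, 1265279)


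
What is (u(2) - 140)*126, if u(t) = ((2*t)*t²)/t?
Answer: -16632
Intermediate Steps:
u(t) = 2*t² (u(t) = (2*t³)/t = 2*t²)
(u(2) - 140)*126 = (2*2² - 140)*126 = (2*4 - 140)*126 = (8 - 140)*126 = -132*126 = -16632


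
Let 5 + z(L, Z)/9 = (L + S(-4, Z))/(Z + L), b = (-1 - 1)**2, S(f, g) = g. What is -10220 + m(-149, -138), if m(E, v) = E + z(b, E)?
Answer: -10405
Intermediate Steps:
b = 4 (b = (-2)**2 = 4)
z(L, Z) = -36 (z(L, Z) = -45 + 9*((L + Z)/(Z + L)) = -45 + 9*((L + Z)/(L + Z)) = -45 + 9*1 = -45 + 9 = -36)
m(E, v) = -36 + E (m(E, v) = E - 36 = -36 + E)
-10220 + m(-149, -138) = -10220 + (-36 - 149) = -10220 - 185 = -10405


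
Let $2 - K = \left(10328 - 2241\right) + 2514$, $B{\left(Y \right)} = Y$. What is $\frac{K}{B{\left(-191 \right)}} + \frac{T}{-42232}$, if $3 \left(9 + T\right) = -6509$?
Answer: $\frac{168012410}{3024867} \approx 55.544$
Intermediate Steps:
$K = -10599$ ($K = 2 - \left(\left(10328 - 2241\right) + 2514\right) = 2 - \left(8087 + 2514\right) = 2 - 10601 = -10599$)
$T = - \frac{6536}{3}$ ($T = -9 + \frac{1}{3} \left(-6509\right) = -9 - \frac{6509}{3} = - \frac{6536}{3} \approx -2178.7$)
$\frac{K}{B{\left(-191 \right)}} + \frac{T}{-42232} = - \frac{10599}{-191} - \frac{6536}{3 \left(-42232\right)} = \left(-10599\right) \left(- \frac{1}{191}\right) - - \frac{817}{15837} = \frac{10599}{191} + \frac{817}{15837} = \frac{168012410}{3024867}$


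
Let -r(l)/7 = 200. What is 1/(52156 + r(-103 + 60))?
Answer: 1/50756 ≈ 1.9702e-5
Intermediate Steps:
r(l) = -1400 (r(l) = -7*200 = -1400)
1/(52156 + r(-103 + 60)) = 1/(52156 - 1400) = 1/50756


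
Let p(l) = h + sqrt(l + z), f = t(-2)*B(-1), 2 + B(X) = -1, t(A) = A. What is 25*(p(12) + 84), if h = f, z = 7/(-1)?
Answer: 2250 + 25*sqrt(5) ≈ 2305.9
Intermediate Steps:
B(X) = -3 (B(X) = -2 - 1 = -3)
z = -7 (z = 7*(-1) = -7)
f = 6 (f = -2*(-3) = 6)
h = 6
p(l) = 6 + sqrt(-7 + l) (p(l) = 6 + sqrt(l - 7) = 6 + sqrt(-7 + l))
25*(p(12) + 84) = 25*((6 + sqrt(-7 + 12)) + 84) = 25*((6 + sqrt(5)) + 84) = 25*(90 + sqrt(5)) = 2250 + 25*sqrt(5)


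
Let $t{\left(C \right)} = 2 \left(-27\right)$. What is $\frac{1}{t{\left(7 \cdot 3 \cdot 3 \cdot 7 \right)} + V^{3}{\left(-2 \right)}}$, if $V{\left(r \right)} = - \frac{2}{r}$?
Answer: $- \frac{1}{53} \approx -0.018868$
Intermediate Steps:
$t{\left(C \right)} = -54$
$\frac{1}{t{\left(7 \cdot 3 \cdot 3 \cdot 7 \right)} + V^{3}{\left(-2 \right)}} = \frac{1}{-54 + \left(- \frac{2}{-2}\right)^{3}} = \frac{1}{-54 + \left(\left(-2\right) \left(- \frac{1}{2}\right)\right)^{3}} = \frac{1}{-54 + 1^{3}} = \frac{1}{-54 + 1} = \frac{1}{-53} = - \frac{1}{53}$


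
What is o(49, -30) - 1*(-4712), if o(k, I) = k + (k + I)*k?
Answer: 5692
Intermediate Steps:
o(k, I) = k + k*(I + k) (o(k, I) = k + (I + k)*k = k + k*(I + k))
o(49, -30) - 1*(-4712) = 49*(1 - 30 + 49) - 1*(-4712) = 49*20 + 4712 = 980 + 4712 = 5692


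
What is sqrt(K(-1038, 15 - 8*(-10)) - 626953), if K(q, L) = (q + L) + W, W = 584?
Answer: 4*I*sqrt(39207) ≈ 792.03*I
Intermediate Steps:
K(q, L) = 584 + L + q (K(q, L) = (q + L) + 584 = (L + q) + 584 = 584 + L + q)
sqrt(K(-1038, 15 - 8*(-10)) - 626953) = sqrt((584 + (15 - 8*(-10)) - 1038) - 626953) = sqrt((584 + (15 + 80) - 1038) - 626953) = sqrt((584 + 95 - 1038) - 626953) = sqrt(-359 - 626953) = sqrt(-627312) = 4*I*sqrt(39207)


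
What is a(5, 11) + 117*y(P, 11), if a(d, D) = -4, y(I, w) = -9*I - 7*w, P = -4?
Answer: -4801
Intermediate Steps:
a(5, 11) + 117*y(P, 11) = -4 + 117*(-9*(-4) - 7*11) = -4 + 117*(36 - 77) = -4 + 117*(-41) = -4 - 4797 = -4801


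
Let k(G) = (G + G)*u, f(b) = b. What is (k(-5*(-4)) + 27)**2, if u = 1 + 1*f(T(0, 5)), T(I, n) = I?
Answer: 4489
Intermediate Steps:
u = 1 (u = 1 + 1*0 = 1 + 0 = 1)
k(G) = 2*G (k(G) = (G + G)*1 = (2*G)*1 = 2*G)
(k(-5*(-4)) + 27)**2 = (2*(-5*(-4)) + 27)**2 = (2*20 + 27)**2 = (40 + 27)**2 = 67**2 = 4489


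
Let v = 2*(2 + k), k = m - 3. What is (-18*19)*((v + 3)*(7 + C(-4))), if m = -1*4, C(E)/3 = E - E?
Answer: 16758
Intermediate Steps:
C(E) = 0 (C(E) = 3*(E - E) = 3*0 = 0)
m = -4
k = -7 (k = -4 - 3 = -7)
v = -10 (v = 2*(2 - 7) = 2*(-5) = -10)
(-18*19)*((v + 3)*(7 + C(-4))) = (-18*19)*((-10 + 3)*(7 + 0)) = -(-2394)*7 = -342*(-49) = 16758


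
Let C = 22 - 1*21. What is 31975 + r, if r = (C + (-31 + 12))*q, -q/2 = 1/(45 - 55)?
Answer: 159857/5 ≈ 31971.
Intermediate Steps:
q = ⅕ (q = -2/(45 - 55) = -2/(-10) = -2*(-⅒) = ⅕ ≈ 0.20000)
C = 1 (C = 22 - 21 = 1)
r = -18/5 (r = (1 + (-31 + 12))*(⅕) = (1 - 19)*(⅕) = -18*⅕ = -18/5 ≈ -3.6000)
31975 + r = 31975 - 18/5 = 159857/5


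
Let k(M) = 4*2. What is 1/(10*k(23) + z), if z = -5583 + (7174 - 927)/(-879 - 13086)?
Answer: -13965/76855642 ≈ -0.00018170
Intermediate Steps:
k(M) = 8
z = -77972842/13965 (z = -5583 + 6247/(-13965) = -5583 + 6247*(-1/13965) = -5583 - 6247/13965 = -77972842/13965 ≈ -5583.4)
1/(10*k(23) + z) = 1/(10*8 - 77972842/13965) = 1/(80 - 77972842/13965) = 1/(-76855642/13965) = -13965/76855642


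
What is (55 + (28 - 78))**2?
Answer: 25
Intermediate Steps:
(55 + (28 - 78))**2 = (55 - 50)**2 = 5**2 = 25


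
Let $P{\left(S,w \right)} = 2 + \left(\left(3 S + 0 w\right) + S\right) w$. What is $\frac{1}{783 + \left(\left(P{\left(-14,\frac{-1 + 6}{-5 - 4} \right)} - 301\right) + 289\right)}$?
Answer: $\frac{9}{7237} \approx 0.0012436$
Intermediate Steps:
$P{\left(S,w \right)} = 2 + 4 S w$ ($P{\left(S,w \right)} = 2 + \left(\left(3 S + 0\right) + S\right) w = 2 + \left(3 S + S\right) w = 2 + 4 S w$)
$\frac{1}{783 + \left(\left(P{\left(-14,\frac{-1 + 6}{-5 - 4} \right)} - 301\right) + 289\right)} = \frac{1}{783 + \left(\left(\left(2 + 4 \left(-14\right) \frac{-1 + 6}{-5 - 4}\right) - 301\right) + 289\right)} = \frac{1}{783 + \left(\left(\left(2 + 4 \left(-14\right) \frac{5}{-9}\right) - 301\right) + 289\right)} = \frac{1}{783 + \left(\left(\left(2 + 4 \left(-14\right) 5 \left(- \frac{1}{9}\right)\right) - 301\right) + 289\right)} = \frac{1}{783 + \left(\left(\left(2 + 4 \left(-14\right) \left(- \frac{5}{9}\right)\right) - 301\right) + 289\right)} = \frac{1}{783 + \left(\left(\left(2 + \frac{280}{9}\right) - 301\right) + 289\right)} = \frac{1}{783 + \left(\left(\frac{298}{9} - 301\right) + 289\right)} = \frac{1}{783 + \left(- \frac{2411}{9} + 289\right)} = \frac{1}{783 + \frac{190}{9}} = \frac{1}{\frac{7237}{9}} = \frac{9}{7237}$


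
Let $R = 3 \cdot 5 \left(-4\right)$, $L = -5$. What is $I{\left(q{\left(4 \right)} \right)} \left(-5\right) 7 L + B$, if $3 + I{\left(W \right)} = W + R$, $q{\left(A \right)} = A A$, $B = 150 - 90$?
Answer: $-8165$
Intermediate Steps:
$B = 60$
$R = -60$ ($R = 15 \left(-4\right) = -60$)
$q{\left(A \right)} = A^{2}$
$I{\left(W \right)} = -63 + W$ ($I{\left(W \right)} = -3 + \left(W - 60\right) = -3 + \left(-60 + W\right) = -63 + W$)
$I{\left(q{\left(4 \right)} \right)} \left(-5\right) 7 L + B = \left(-63 + 4^{2}\right) \left(-5\right) 7 \left(-5\right) + 60 = \left(-63 + 16\right) \left(\left(-35\right) \left(-5\right)\right) + 60 = \left(-47\right) 175 + 60 = -8225 + 60 = -8165$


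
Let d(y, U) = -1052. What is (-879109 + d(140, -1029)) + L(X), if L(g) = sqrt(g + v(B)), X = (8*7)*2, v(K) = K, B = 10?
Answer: -880161 + sqrt(122) ≈ -8.8015e+5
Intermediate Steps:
X = 112 (X = 56*2 = 112)
L(g) = sqrt(10 + g) (L(g) = sqrt(g + 10) = sqrt(10 + g))
(-879109 + d(140, -1029)) + L(X) = (-879109 - 1052) + sqrt(10 + 112) = -880161 + sqrt(122)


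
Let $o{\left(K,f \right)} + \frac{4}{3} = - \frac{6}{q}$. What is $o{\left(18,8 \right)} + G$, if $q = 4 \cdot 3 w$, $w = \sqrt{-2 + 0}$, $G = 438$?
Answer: $\frac{1310}{3} + \frac{i \sqrt{2}}{4} \approx 436.67 + 0.35355 i$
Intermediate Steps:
$w = i \sqrt{2}$ ($w = \sqrt{-2} = i \sqrt{2} \approx 1.4142 i$)
$q = 12 i \sqrt{2}$ ($q = 4 \cdot 3 i \sqrt{2} = 12 i \sqrt{2} \approx 16.971 i$)
$o{\left(K,f \right)} = - \frac{4}{3} + \frac{i \sqrt{2}}{4}$ ($o{\left(K,f \right)} = - \frac{4}{3} - \frac{6}{12 i \sqrt{2}} = - \frac{4}{3} - 6 \left(- \frac{i \sqrt{2}}{24}\right) = - \frac{4}{3} + \frac{i \sqrt{2}}{4}$)
$o{\left(18,8 \right)} + G = \left(- \frac{4}{3} + \frac{i \sqrt{2}}{4}\right) + 438 = \frac{1310}{3} + \frac{i \sqrt{2}}{4}$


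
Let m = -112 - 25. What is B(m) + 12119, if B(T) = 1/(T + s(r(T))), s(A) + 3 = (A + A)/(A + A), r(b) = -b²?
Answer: 1684540/139 ≈ 12119.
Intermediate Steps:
s(A) = -2 (s(A) = -3 + (A + A)/(A + A) = -3 + (2*A)/((2*A)) = -3 + (2*A)*(1/(2*A)) = -3 + 1 = -2)
m = -137
B(T) = 1/(-2 + T) (B(T) = 1/(T - 2) = 1/(-2 + T))
B(m) + 12119 = 1/(-2 - 137) + 12119 = 1/(-139) + 12119 = -1/139 + 12119 = 1684540/139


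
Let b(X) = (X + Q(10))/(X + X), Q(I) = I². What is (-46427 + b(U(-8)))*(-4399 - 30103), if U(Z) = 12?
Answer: 4804990034/3 ≈ 1.6017e+9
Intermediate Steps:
b(X) = (100 + X)/(2*X) (b(X) = (X + 10²)/(X + X) = (X + 100)/((2*X)) = (100 + X)*(1/(2*X)) = (100 + X)/(2*X))
(-46427 + b(U(-8)))*(-4399 - 30103) = (-46427 + (½)*(100 + 12)/12)*(-4399 - 30103) = (-46427 + (½)*(1/12)*112)*(-34502) = (-46427 + 14/3)*(-34502) = -139267/3*(-34502) = 4804990034/3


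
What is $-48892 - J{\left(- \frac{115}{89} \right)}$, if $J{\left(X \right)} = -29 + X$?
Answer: $- \frac{4348692}{89} \approx -48862.0$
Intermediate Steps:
$-48892 - J{\left(- \frac{115}{89} \right)} = -48892 - \left(-29 - \frac{115}{89}\right) = -48892 - - \frac{2696}{89} = -48892 + \frac{2696}{89} = - \frac{4348692}{89}$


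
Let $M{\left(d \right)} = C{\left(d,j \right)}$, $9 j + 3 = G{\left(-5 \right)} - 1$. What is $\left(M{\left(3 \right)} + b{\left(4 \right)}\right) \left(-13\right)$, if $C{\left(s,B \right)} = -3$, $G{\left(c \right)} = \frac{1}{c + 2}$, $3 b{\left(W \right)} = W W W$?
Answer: $- \frac{715}{3} \approx -238.33$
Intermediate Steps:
$b{\left(W \right)} = \frac{W^{3}}{3}$ ($b{\left(W \right)} = \frac{W W W}{3} = \frac{W^{2} W}{3} = \frac{W^{3}}{3}$)
$G{\left(c \right)} = \frac{1}{2 + c}$
$j = - \frac{13}{27}$ ($j = - \frac{1}{3} + \frac{\frac{1}{2 - 5} - 1}{9} = - \frac{1}{3} + \frac{\frac{1}{-3} - 1}{9} = - \frac{1}{3} + \frac{- \frac{1}{3} - 1}{9} = - \frac{1}{3} + \frac{1}{9} \left(- \frac{4}{3}\right) = - \frac{1}{3} - \frac{4}{27} = - \frac{13}{27} \approx -0.48148$)
$M{\left(d \right)} = -3$
$\left(M{\left(3 \right)} + b{\left(4 \right)}\right) \left(-13\right) = \left(-3 + \frac{4^{3}}{3}\right) \left(-13\right) = \left(-3 + \frac{1}{3} \cdot 64\right) \left(-13\right) = \left(-3 + \frac{64}{3}\right) \left(-13\right) = \frac{55}{3} \left(-13\right) = - \frac{715}{3}$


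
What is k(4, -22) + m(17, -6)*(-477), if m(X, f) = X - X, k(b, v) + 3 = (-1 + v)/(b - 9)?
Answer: 8/5 ≈ 1.6000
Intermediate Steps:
k(b, v) = -3 + (-1 + v)/(-9 + b) (k(b, v) = -3 + (-1 + v)/(b - 9) = -3 + (-1 + v)/(-9 + b))
m(X, f) = 0
k(4, -22) + m(17, -6)*(-477) = (26 - 22 - 3*4)/(-9 + 4) + 0*(-477) = (26 - 22 - 12)/(-5) + 0 = -⅕*(-8) + 0 = 8/5 + 0 = 8/5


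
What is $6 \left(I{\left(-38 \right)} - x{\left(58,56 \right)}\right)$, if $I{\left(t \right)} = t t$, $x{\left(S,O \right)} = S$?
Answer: $8316$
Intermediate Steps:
$I{\left(t \right)} = t^{2}$
$6 \left(I{\left(-38 \right)} - x{\left(58,56 \right)}\right) = 6 \left(\left(-38\right)^{2} - 58\right) = 6 \left(1444 - 58\right) = 6 \cdot 1386 = 8316$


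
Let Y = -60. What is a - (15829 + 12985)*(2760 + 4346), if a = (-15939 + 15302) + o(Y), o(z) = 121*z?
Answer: -204760181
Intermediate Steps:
a = -7897 (a = (-15939 + 15302) + 121*(-60) = -637 - 7260 = -7897)
a - (15829 + 12985)*(2760 + 4346) = -7897 - (15829 + 12985)*(2760 + 4346) = -7897 - 28814*7106 = -7897 - 1*204752284 = -7897 - 204752284 = -204760181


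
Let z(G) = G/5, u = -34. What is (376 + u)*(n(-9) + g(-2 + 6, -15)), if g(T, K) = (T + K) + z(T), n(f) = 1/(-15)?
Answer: -17556/5 ≈ -3511.2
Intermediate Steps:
n(f) = -1/15
z(G) = G/5 (z(G) = G*(⅕) = G/5)
g(T, K) = K + 6*T/5 (g(T, K) = (T + K) + T/5 = (K + T) + T/5 = K + 6*T/5)
(376 + u)*(n(-9) + g(-2 + 6, -15)) = (376 - 34)*(-1/15 + (-15 + 6*(-2 + 6)/5)) = 342*(-1/15 + (-15 + (6/5)*4)) = 342*(-1/15 + (-15 + 24/5)) = 342*(-1/15 - 51/5) = 342*(-154/15) = -17556/5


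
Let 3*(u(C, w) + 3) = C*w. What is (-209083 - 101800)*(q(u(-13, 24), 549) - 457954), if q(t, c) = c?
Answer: 142199438615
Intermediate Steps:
u(C, w) = -3 + C*w/3 (u(C, w) = -3 + (C*w)/3 = -3 + C*w/3)
(-209083 - 101800)*(q(u(-13, 24), 549) - 457954) = (-209083 - 101800)*(549 - 457954) = -310883*(-457405) = 142199438615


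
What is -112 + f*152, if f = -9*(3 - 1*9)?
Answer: 8096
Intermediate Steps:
f = 54 (f = -9*(3 - 9) = -9*(-6) = 54)
-112 + f*152 = -112 + 54*152 = -112 + 8208 = 8096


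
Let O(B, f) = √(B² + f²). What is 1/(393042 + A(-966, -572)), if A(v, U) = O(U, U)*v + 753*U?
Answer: 1/16170518 - 22*√2/24255777 ≈ -1.2209e-6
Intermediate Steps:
A(v, U) = 753*U + v*√2*√(U²) (A(v, U) = √(U² + U²)*v + 753*U = √(2*U²)*v + 753*U = (√2*√(U²))*v + 753*U = v*√2*√(U²) + 753*U = 753*U + v*√2*√(U²))
1/(393042 + A(-966, -572)) = 1/(393042 + (753*(-572) - 966*√2*√((-572)²))) = 1/(393042 + (-430716 - 966*√2*√327184)) = 1/(393042 + (-430716 - 966*√2*572)) = 1/(393042 + (-430716 - 552552*√2)) = 1/(-37674 - 552552*√2)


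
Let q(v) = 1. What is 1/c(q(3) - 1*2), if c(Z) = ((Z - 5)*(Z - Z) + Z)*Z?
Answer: 1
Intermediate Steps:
c(Z) = Z² (c(Z) = ((-5 + Z)*0 + Z)*Z = (0 + Z)*Z = Z*Z = Z²)
1/c(q(3) - 1*2) = 1/((1 - 1*2)²) = 1/((1 - 2)²) = 1/((-1)²) = 1/1 = 1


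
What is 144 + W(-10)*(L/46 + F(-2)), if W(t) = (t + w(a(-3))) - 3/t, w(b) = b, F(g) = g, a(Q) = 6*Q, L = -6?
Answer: 46693/230 ≈ 203.01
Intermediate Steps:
W(t) = -18 + t - 3/t (W(t) = (t + 6*(-3)) - 3/t = (t - 18) - 3/t = (-18 + t) - 3/t = -18 + t - 3/t)
144 + W(-10)*(L/46 + F(-2)) = 144 + (-18 - 10 - 3/(-10))*(-6/46 - 2) = 144 + (-18 - 10 - 3*(-⅒))*(-6*1/46 - 2) = 144 + (-18 - 10 + 3/10)*(-3/23 - 2) = 144 - 277/10*(-49/23) = 144 + 13573/230 = 46693/230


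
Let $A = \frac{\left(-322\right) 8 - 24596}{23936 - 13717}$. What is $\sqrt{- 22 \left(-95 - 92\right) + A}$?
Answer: $\frac{\sqrt{429338960886}}{10219} \approx 64.12$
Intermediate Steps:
$A = - \frac{27172}{10219}$ ($A = \frac{-2576 - 24596}{10219} = \left(-27172\right) \frac{1}{10219} = - \frac{27172}{10219} \approx -2.659$)
$\sqrt{- 22 \left(-95 - 92\right) + A} = \sqrt{- 22 \left(-95 - 92\right) - \frac{27172}{10219}} = \sqrt{\left(-22\right) \left(-187\right) - \frac{27172}{10219}} = \sqrt{4114 - \frac{27172}{10219}} = \sqrt{\frac{42013794}{10219}} = \frac{\sqrt{429338960886}}{10219}$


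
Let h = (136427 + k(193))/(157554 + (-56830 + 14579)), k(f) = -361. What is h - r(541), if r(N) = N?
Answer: -62242857/115303 ≈ -539.82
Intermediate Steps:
h = 136066/115303 (h = (136427 - 361)/(157554 + (-56830 + 14579)) = 136066/(157554 - 42251) = 136066/115303 ≈ 1.1801)
h - r(541) = 136066/115303 - 1*541 = 136066/115303 - 541 = -62242857/115303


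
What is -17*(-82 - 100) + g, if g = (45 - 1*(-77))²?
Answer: 17978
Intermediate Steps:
g = 14884 (g = (45 + 77)² = 122² = 14884)
-17*(-82 - 100) + g = -17*(-82 - 100) + 14884 = -17*(-182) + 14884 = 3094 + 14884 = 17978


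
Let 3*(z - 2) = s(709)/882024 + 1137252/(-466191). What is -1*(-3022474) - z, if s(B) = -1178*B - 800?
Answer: 6276847044430871/2076725508 ≈ 3.0225e+6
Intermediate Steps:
s(B) = -800 - 1178*B
z = 1808635921/2076725508 (z = 2 + ((-800 - 1178*709)/882024 + 1137252/(-466191))/3 = 2 + ((-800 - 835202)*(1/882024) + 1137252*(-1/466191))/3 = 2 + (-836002*1/882024 - 379084/155397)/3 = 2 + (-418001/441012 - 379084/155397)/3 = 2 + (⅓)*(-2344815095/692241836) = 2 - 2344815095/2076725508 = 1808635921/2076725508 ≈ 0.87091)
-1*(-3022474) - z = -1*(-3022474) - 1*1808635921/2076725508 = 3022474 - 1808635921/2076725508 = 6276847044430871/2076725508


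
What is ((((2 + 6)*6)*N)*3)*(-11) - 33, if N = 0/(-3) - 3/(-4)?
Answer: -1221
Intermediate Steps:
N = ¾ (N = 0*(-⅓) - 3*(-¼) = 0 + ¾ = ¾ ≈ 0.75000)
((((2 + 6)*6)*N)*3)*(-11) - 33 = ((((2 + 6)*6)*(¾))*3)*(-11) - 33 = (((8*6)*(¾))*3)*(-11) - 33 = ((48*(¾))*3)*(-11) - 33 = (36*3)*(-11) - 33 = 108*(-11) - 33 = -1188 - 33 = -1221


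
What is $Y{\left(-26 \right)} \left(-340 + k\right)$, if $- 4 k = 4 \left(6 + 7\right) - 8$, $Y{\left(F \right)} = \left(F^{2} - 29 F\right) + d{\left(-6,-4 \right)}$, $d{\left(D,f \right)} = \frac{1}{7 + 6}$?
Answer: $-501957$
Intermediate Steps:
$d{\left(D,f \right)} = \frac{1}{13}$
$Y{\left(F \right)} = \frac{1}{13} + F^{2} - 29 F$ ($Y{\left(F \right)} = \left(F^{2} - 29 F\right) + \frac{1}{13} = \frac{1}{13} + F^{2} - 29 F$)
$k = -11$ ($k = - \frac{4 \left(6 + 7\right) - 8}{4} = - \frac{4 \cdot 13 - 8}{4} = - \frac{52 - 8}{4} = \left(- \frac{1}{4}\right) 44 = -11$)
$Y{\left(-26 \right)} \left(-340 + k\right) = \left(\frac{1}{13} + \left(-26\right)^{2} - -754\right) \left(-340 - 11\right) = \left(\frac{1}{13} + 676 + 754\right) \left(-351\right) = \frac{18591}{13} \left(-351\right) = -501957$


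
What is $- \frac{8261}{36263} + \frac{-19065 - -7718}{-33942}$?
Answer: $\frac{131081399}{1230838746} \approx 0.1065$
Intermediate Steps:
$- \frac{8261}{36263} + \frac{-19065 - -7718}{-33942} = \left(-8261\right) \frac{1}{36263} + \left(-19065 + 7718\right) \left(- \frac{1}{33942}\right) = - \frac{8261}{36263} - - \frac{11347}{33942} = - \frac{8261}{36263} + \frac{11347}{33942} = \frac{131081399}{1230838746}$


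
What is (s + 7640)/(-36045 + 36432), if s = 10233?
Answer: 17873/387 ≈ 46.183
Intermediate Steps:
(s + 7640)/(-36045 + 36432) = (10233 + 7640)/(-36045 + 36432) = 17873/387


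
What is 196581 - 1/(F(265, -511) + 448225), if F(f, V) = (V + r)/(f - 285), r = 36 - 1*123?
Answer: 881183964959/4482549 ≈ 1.9658e+5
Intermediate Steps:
r = -87 (r = 36 - 123 = -87)
F(f, V) = (-87 + V)/(-285 + f) (F(f, V) = (V - 87)/(f - 285) = (-87 + V)/(-285 + f))
196581 - 1/(F(265, -511) + 448225) = 196581 - 1/((-87 - 511)/(-285 + 265) + 448225) = 196581 - 1/(-598/(-20) + 448225) = 196581 - 1/(-1/20*(-598) + 448225) = 196581 - 1/(299/10 + 448225) = 196581 - 1/4482549/10 = 196581 - 1*10/4482549 = 196581 - 10/4482549 = 881183964959/4482549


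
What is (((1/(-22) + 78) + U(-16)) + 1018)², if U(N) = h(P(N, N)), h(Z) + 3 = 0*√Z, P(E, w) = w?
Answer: 578162025/484 ≈ 1.1946e+6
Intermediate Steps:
h(Z) = -3 (h(Z) = -3 + 0*√Z = -3 + 0 = -3)
U(N) = -3
(((1/(-22) + 78) + U(-16)) + 1018)² = (((1/(-22) + 78) - 3) + 1018)² = (((-1/22 + 78) - 3) + 1018)² = ((1715/22 - 3) + 1018)² = (1649/22 + 1018)² = (24045/22)² = 578162025/484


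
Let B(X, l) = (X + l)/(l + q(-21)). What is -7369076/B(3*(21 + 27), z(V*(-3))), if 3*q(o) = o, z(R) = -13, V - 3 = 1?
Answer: 147381520/131 ≈ 1.1251e+6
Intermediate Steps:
V = 4 (V = 3 + 1 = 4)
q(o) = o/3
B(X, l) = (X + l)/(-7 + l) (B(X, l) = (X + l)/(l + (⅓)*(-21)) = (X + l)/(l - 7) = (X + l)/(-7 + l))
-7369076/B(3*(21 + 27), z(V*(-3))) = -7369076*(-7 - 13)/(3*(21 + 27) - 13) = -7369076*(-20/(3*48 - 13)) = -7369076*(-20/(144 - 13)) = -7369076/((-1/20*131)) = -7369076/(-131/20) = -7369076*(-20/131) = 147381520/131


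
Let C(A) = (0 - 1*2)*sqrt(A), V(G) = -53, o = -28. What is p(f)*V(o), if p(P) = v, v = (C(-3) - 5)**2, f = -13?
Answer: -689 - 1060*I*sqrt(3) ≈ -689.0 - 1836.0*I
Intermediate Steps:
C(A) = -2*sqrt(A) (C(A) = (0 - 2)*sqrt(A) = -2*sqrt(A))
v = (-5 - 2*I*sqrt(3))**2 (v = (-2*I*sqrt(3) - 5)**2 = (-5 - 2*I*sqrt(3))**2 ≈ 13.0 + 34.641*I)
p(P) = 13 + 20*I*sqrt(3)
p(f)*V(o) = (13 + 20*I*sqrt(3))*(-53) = -689 - 1060*I*sqrt(3)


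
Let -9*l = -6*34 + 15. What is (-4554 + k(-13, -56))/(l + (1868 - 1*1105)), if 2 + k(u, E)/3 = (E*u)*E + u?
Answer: -18129/112 ≈ -161.87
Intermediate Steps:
k(u, E) = -6 + 3*u + 3*u*E² (k(u, E) = -6 + 3*((E*u)*E + u) = -6 + 3*(u*E² + u) = -6 + 3*(u + u*E²) = -6 + (3*u + 3*u*E²) = -6 + 3*u + 3*u*E²)
l = 21 (l = -(-6*34 + 15)/9 = -(-204 + 15)/9 = -⅑*(-189) = 21)
(-4554 + k(-13, -56))/(l + (1868 - 1*1105)) = (-4554 + (-6 + 3*(-13) + 3*(-13)*(-56)²))/(21 + (1868 - 1*1105)) = (-4554 + (-6 - 39 + 3*(-13)*3136))/(21 + (1868 - 1105)) = (-4554 + (-6 - 39 - 122304))/(21 + 763) = (-4554 - 122349)/784 = -126903*1/784 = -18129/112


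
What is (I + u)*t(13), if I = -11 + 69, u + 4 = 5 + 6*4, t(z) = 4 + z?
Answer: 1411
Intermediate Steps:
u = 25 (u = -4 + (5 + 6*4) = -4 + (5 + 24) = -4 + 29 = 25)
I = 58
(I + u)*t(13) = (58 + 25)*(4 + 13) = 83*17 = 1411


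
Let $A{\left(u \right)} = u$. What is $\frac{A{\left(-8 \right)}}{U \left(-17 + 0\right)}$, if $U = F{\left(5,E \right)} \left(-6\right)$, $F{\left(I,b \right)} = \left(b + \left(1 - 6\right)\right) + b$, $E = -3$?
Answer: $\frac{4}{561} \approx 0.0071301$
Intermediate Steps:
$F{\left(I,b \right)} = -5 + 2 b$ ($F{\left(I,b \right)} = \left(b + \left(1 - 6\right)\right) + b = \left(b - 5\right) + b = \left(-5 + b\right) + b = -5 + 2 b$)
$U = 66$ ($U = \left(-5 + 2 \left(-3\right)\right) \left(-6\right) = \left(-5 - 6\right) \left(-6\right) = \left(-11\right) \left(-6\right) = 66$)
$\frac{A{\left(-8 \right)}}{U \left(-17 + 0\right)} = - \frac{8}{66 \left(-17 + 0\right)} = - \frac{8}{66 \left(-17\right)} = - \frac{8}{-1122} = \left(-8\right) \left(- \frac{1}{1122}\right) = \frac{4}{561}$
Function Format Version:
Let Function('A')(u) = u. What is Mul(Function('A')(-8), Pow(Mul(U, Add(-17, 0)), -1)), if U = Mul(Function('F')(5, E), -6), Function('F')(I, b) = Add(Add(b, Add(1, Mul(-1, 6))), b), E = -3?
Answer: Rational(4, 561) ≈ 0.0071301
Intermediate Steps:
Function('F')(I, b) = Add(-5, Mul(2, b)) (Function('F')(I, b) = Add(Add(b, Add(1, -6)), b) = Add(Add(b, -5), b) = Add(Add(-5, b), b) = Add(-5, Mul(2, b)))
U = 66 (U = Mul(Add(-5, Mul(2, -3)), -6) = Mul(Add(-5, -6), -6) = Mul(-11, -6) = 66)
Mul(Function('A')(-8), Pow(Mul(U, Add(-17, 0)), -1)) = Mul(-8, Pow(Mul(66, Add(-17, 0)), -1)) = Mul(-8, Pow(Mul(66, -17), -1)) = Mul(-8, Pow(-1122, -1)) = Mul(-8, Rational(-1, 1122)) = Rational(4, 561)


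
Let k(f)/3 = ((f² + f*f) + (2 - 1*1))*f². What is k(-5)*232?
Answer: 887400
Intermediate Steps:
k(f) = 3*f²*(1 + 2*f²) (k(f) = 3*(((f² + f*f) + (2 - 1*1))*f²) = 3*(((f² + f²) + (2 - 1))*f²) = 3*((2*f² + 1)*f²) = 3*((1 + 2*f²)*f²) = 3*(f²*(1 + 2*f²)) = 3*f²*(1 + 2*f²))
k(-5)*232 = ((-5)²*(3 + 6*(-5)²))*232 = (25*(3 + 6*25))*232 = (25*(3 + 150))*232 = (25*153)*232 = 3825*232 = 887400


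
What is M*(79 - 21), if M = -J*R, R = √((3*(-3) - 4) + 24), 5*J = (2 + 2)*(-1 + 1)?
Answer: 0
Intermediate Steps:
J = 0 (J = ((2 + 2)*(-1 + 1))/5 = (4*0)/5 = (⅕)*0 = 0)
R = √11 (R = √((-9 - 4) + 24) = √(-13 + 24) = √11 ≈ 3.3166)
M = 0 (M = -0*√11 = -1*0 = 0)
M*(79 - 21) = 0*(79 - 21) = 0*58 = 0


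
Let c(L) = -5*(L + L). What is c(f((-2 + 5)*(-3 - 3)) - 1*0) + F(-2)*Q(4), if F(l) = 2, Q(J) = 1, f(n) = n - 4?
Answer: 222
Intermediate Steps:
f(n) = -4 + n
c(L) = -10*L
c(f((-2 + 5)*(-3 - 3)) - 1*0) + F(-2)*Q(4) = -10*((-4 + (-2 + 5)*(-3 - 3)) - 1*0) + 2*1 = -10*((-4 + 3*(-6)) + 0) + 2 = -10*((-4 - 18) + 0) + 2 = -10*(-22 + 0) + 2 = -10*(-22) + 2 = 220 + 2 = 222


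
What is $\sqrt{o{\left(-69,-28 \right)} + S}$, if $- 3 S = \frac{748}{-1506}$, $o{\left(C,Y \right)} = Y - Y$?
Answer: $\frac{\sqrt{93874}}{753} \approx 0.40689$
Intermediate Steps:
$o{\left(C,Y \right)} = 0$
$S = \frac{374}{2259}$ ($S = - \frac{748 \frac{1}{-1506}}{3} = - \frac{748 \left(- \frac{1}{1506}\right)}{3} = \left(- \frac{1}{3}\right) \left(- \frac{374}{753}\right) = \frac{374}{2259} \approx 0.16556$)
$\sqrt{o{\left(-69,-28 \right)} + S} = \sqrt{0 + \frac{374}{2259}} = \sqrt{\frac{374}{2259}} = \frac{\sqrt{93874}}{753}$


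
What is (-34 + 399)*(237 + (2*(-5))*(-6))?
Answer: 108405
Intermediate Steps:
(-34 + 399)*(237 + (2*(-5))*(-6)) = 365*(237 - 10*(-6)) = 365*(237 + 60) = 365*297 = 108405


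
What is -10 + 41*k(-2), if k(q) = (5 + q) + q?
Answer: 31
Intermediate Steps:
k(q) = 5 + 2*q
-10 + 41*k(-2) = -10 + 41*(5 + 2*(-2)) = -10 + 41*(5 - 4) = -10 + 41*1 = -10 + 41 = 31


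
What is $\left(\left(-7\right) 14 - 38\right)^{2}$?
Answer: $18496$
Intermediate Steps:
$\left(\left(-7\right) 14 - 38\right)^{2} = \left(-98 - 38\right)^{2} = \left(-136\right)^{2} = 18496$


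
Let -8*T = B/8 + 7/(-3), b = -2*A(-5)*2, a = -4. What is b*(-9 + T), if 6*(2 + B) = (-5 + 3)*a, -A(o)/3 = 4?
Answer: -835/2 ≈ -417.50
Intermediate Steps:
A(o) = -12 (A(o) = -3*4 = -12)
b = 48 (b = -2*(-12)*2 = 24*2 = 48)
B = -2/3 (B = -2 + ((-5 + 3)*(-4))/6 = -2 + (-2*(-4))/6 = -2 + (1/6)*8 = -2 + 4/3 = -2/3 ≈ -0.66667)
T = 29/96 (T = -(-2/3/8 + 7/(-3))/8 = -(-2/3*1/8 + 7*(-1/3))/8 = -(-1/12 - 7/3)/8 = -1/8*(-29/12) = 29/96 ≈ 0.30208)
b*(-9 + T) = 48*(-9 + 29/96) = 48*(-835/96) = -835/2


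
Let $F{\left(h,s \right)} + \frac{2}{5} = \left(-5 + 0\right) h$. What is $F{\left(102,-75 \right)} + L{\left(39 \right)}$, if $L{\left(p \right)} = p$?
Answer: $- \frac{2357}{5} \approx -471.4$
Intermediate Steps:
$F{\left(h,s \right)} = - \frac{2}{5} - 5 h$ ($F{\left(h,s \right)} = - \frac{2}{5} + \left(-5 + 0\right) h = - \frac{2}{5} - 5 h$)
$F{\left(102,-75 \right)} + L{\left(39 \right)} = \left(- \frac{2}{5} - 510\right) + 39 = - \frac{2552}{5} + 39 = - \frac{2357}{5}$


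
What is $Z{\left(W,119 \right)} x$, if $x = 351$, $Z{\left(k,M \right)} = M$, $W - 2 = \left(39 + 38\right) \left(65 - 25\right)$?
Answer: $41769$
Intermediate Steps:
$W = 3082$ ($W = 2 + \left(39 + 38\right) \left(65 - 25\right) = 2 + 77 \cdot 40 = 2 + 3080 = 3082$)
$Z{\left(W,119 \right)} x = 119 \cdot 351 = 41769$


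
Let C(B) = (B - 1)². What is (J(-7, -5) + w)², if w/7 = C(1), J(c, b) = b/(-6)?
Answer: 25/36 ≈ 0.69444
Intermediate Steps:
J(c, b) = -b/6 (J(c, b) = b*(-⅙) = -b/6)
C(B) = (-1 + B)²
w = 0 (w = 7*(-1 + 1)² = 7*0² = 7*0 = 0)
(J(-7, -5) + w)² = (-⅙*(-5) + 0)² = (⅚ + 0)² = (⅚)² = 25/36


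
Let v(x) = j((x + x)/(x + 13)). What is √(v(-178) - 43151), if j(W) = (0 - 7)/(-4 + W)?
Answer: I*√249218231/76 ≈ 207.72*I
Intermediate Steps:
j(W) = -7/(-4 + W)
v(x) = -7/(-4 + 2*x/(13 + x)) (v(x) = -7/(-4 + (x + x)/(x + 13)) = -7/(-4 + (2*x)/(13 + x)) = -7/(-4 + 2*x/(13 + x)))
√(v(-178) - 43151) = √(7*(13 - 178)/(2*(26 - 178)) - 43151) = √((7/2)*(-165)/(-152) - 43151) = √((7/2)*(-1/152)*(-165) - 43151) = √(1155/304 - 43151) = √(-13116749/304) = I*√249218231/76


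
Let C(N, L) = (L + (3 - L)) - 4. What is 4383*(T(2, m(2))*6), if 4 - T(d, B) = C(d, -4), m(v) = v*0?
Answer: 131490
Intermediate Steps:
m(v) = 0
C(N, L) = -1 (C(N, L) = 3 - 4 = -1)
T(d, B) = 5 (T(d, B) = 4 - 1*(-1) = 4 + 1 = 5)
4383*(T(2, m(2))*6) = 4383*(5*6) = 4383*30 = 131490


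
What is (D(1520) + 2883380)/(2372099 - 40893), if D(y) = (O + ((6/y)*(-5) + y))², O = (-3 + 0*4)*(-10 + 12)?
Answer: 119575127145/53860183424 ≈ 2.2201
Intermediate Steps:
O = -6 (O = (-3 + 0)*2 = -3*2 = -6)
D(y) = (-6 + y - 30/y)² (D(y) = (-6 + ((6/y)*(-5) + y))² = (-6 + (-30/y + y))² = (-6 + (y - 30/y))² = (-6 + y - 30/y)²)
(D(1520) + 2883380)/(2372099 - 40893) = ((30 - 1*1520² + 6*1520)²/1520² + 2883380)/(2372099 - 40893) = ((30 - 1*2310400 + 9120)²/2310400 + 2883380)/2331206 = ((30 - 2310400 + 9120)²/2310400 + 2883380)*(1/2331206) = ((1/2310400)*(-2301250)² + 2883380)*(1/2331206) = ((1/2310400)*5295751562500 + 2883380)*(1/2331206) = (52957515625/23104 + 2883380)*(1/2331206) = (119575127145/23104)*(1/2331206) = 119575127145/53860183424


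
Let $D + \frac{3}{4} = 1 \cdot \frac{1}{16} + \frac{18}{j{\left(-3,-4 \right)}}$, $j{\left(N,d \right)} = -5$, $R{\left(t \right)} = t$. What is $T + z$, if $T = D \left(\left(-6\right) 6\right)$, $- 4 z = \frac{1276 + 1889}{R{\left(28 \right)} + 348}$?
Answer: $\frac{1144887}{7520} \approx 152.25$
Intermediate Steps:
$z = - \frac{3165}{1504}$ ($z = - \frac{\left(1276 + 1889\right) \frac{1}{28 + 348}}{4} = - \frac{3165 \cdot \frac{1}{376}}{4} = \left(- \frac{1}{4}\right) \frac{3165}{376} = - \frac{3165}{1504} \approx -2.1044$)
$D = - \frac{343}{80}$ ($D = - \frac{3}{4} + \left(1 \cdot \frac{1}{16} + \frac{18}{-5}\right) = - \frac{3}{4} + \left(1 \cdot \frac{1}{16} + 18 \left(- \frac{1}{5}\right)\right) = - \frac{3}{4} + \left(\frac{1}{16} - \frac{18}{5}\right) = - \frac{3}{4} - \frac{283}{80} = - \frac{343}{80} \approx -4.2875$)
$T = \frac{3087}{20}$ ($T = - \frac{343 \left(\left(-6\right) 6\right)}{80} = \left(- \frac{343}{80}\right) \left(-36\right) = \frac{3087}{20} \approx 154.35$)
$T + z = \frac{3087}{20} - \frac{3165}{1504} = \frac{1144887}{7520}$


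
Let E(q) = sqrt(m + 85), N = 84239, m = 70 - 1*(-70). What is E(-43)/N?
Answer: 15/84239 ≈ 0.00017806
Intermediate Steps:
m = 140 (m = 70 + 70 = 140)
E(q) = 15 (E(q) = sqrt(140 + 85) = sqrt(225) = 15)
E(-43)/N = 15/84239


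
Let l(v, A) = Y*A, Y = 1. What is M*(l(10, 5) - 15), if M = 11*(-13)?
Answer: 1430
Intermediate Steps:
M = -143
l(v, A) = A (l(v, A) = 1*A = A)
M*(l(10, 5) - 15) = -143*(5 - 15) = -143*(-10) = 1430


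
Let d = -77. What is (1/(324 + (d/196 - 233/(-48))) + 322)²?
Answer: 1262894147477284/12179991769 ≈ 1.0369e+5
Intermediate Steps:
(1/(324 + (d/196 - 233/(-48))) + 322)² = (1/(324 + (-77/196 - 233/(-48))) + 322)² = (1/(324 + (-77*1/196 - 233*(-1/48))) + 322)² = (1/(324 + (-11/28 + 233/48)) + 322)² = (1/(324 + 1499/336) + 322)² = (1/(110363/336) + 322)² = (336/110363 + 322)² = (35537222/110363)² = 1262894147477284/12179991769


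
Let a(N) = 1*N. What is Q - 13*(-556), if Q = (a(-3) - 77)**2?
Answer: 13628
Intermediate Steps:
a(N) = N
Q = 6400 (Q = (-3 - 77)**2 = (-80)**2 = 6400)
Q - 13*(-556) = 6400 - 13*(-556) = 6400 - 1*(-7228) = 6400 + 7228 = 13628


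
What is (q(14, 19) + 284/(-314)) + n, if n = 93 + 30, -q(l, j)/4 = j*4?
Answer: -28559/157 ≈ -181.90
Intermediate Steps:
q(l, j) = -16*j (q(l, j) = -4*j*4 = -16*j)
n = 123
(q(14, 19) + 284/(-314)) + n = (-16*19 + 284/(-314)) + 123 = (-304 + 284*(-1/314)) + 123 = (-304 - 142/157) + 123 = -47870/157 + 123 = -28559/157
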